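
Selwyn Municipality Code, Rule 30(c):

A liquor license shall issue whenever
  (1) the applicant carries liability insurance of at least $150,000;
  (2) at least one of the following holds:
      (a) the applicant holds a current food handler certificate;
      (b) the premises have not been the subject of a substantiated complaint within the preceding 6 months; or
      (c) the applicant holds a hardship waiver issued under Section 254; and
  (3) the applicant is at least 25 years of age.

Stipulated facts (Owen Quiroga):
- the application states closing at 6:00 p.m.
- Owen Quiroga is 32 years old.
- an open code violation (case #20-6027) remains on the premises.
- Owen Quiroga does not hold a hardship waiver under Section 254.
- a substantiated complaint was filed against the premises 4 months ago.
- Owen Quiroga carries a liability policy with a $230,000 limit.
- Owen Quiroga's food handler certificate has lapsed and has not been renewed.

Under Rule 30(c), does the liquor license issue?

(1) insurance ≥ $150,000 — satisfied.
(a) food handler cert. — not met.
(b) no complaint in 6 mo. — not met.
(c) hardship waiver — not satisfied.
(2) = F OR F OR F = false.
(3) age ≥ 25 — satisfied.
Overall = T AND F AND T = false.

No — denied.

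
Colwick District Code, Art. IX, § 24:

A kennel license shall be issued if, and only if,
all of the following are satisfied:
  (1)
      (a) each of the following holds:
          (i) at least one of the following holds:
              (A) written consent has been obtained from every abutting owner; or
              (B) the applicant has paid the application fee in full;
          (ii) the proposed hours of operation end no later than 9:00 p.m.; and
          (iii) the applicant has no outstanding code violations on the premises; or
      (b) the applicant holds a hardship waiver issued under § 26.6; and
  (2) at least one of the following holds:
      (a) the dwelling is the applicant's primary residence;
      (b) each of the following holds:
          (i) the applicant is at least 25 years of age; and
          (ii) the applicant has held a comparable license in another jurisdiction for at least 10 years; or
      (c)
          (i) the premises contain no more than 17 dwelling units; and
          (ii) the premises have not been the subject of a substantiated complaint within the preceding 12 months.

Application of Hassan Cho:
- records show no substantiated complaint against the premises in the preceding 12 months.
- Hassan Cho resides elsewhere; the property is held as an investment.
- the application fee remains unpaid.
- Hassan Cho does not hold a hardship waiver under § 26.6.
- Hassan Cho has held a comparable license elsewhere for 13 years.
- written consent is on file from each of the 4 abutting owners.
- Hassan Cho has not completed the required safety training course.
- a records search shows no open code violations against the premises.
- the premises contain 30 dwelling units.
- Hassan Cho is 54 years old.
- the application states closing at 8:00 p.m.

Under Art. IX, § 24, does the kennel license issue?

Yes — granted.

(A) all abutters consent — holds.
(B) fee paid — not satisfied.
So (i) is satisfied (T OR F).
(ii) closes by 9 p.m. — holds.
(iii) no code violations — satisfied.
(a) = T AND T AND T = true.
(b) hardship waiver — fails.
(1): T OR F → true.
(a) primary residence — not met.
(i) age ≥ 25 — met.
(ii) prior license ≥ 10 yr — satisfied.
(b) = T AND T = true.
(i) ≤ 17 units — fails.
(ii) no complaint in 12 mo. — met.
(c) = F AND T = false.
(2) = F OR T OR F = true.
Overall = T AND T = true.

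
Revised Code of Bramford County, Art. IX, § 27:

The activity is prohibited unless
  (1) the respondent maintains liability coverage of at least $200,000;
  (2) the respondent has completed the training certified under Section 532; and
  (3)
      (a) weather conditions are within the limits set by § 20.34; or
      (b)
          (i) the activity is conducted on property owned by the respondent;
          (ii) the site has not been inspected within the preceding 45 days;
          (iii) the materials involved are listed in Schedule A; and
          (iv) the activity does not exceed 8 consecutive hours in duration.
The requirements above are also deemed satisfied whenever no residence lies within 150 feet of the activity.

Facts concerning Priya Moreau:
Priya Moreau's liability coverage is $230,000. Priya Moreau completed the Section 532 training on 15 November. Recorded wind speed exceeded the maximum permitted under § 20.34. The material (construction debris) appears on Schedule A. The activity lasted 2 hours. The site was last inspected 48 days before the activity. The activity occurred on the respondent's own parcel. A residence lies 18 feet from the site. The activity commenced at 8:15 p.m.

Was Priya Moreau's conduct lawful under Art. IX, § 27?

(1) coverage ≥ $200,000 — holds.
(2) training certified — met.
(a) weather ok — not met.
(i) own property — satisfied.
(ii) not (site inspected) — met.
(iii) Schedule A material — met.
(iv) ≤ 8 hrs duration — holds.
So (b) is satisfied (T AND T AND T AND T).
So (3) is satisfied (F OR T).
Overall = T AND T AND T = true.
Exception (no residence in 150 ft) — not satisfied.
Result: main true OR exception false → true.

Yes — lawful.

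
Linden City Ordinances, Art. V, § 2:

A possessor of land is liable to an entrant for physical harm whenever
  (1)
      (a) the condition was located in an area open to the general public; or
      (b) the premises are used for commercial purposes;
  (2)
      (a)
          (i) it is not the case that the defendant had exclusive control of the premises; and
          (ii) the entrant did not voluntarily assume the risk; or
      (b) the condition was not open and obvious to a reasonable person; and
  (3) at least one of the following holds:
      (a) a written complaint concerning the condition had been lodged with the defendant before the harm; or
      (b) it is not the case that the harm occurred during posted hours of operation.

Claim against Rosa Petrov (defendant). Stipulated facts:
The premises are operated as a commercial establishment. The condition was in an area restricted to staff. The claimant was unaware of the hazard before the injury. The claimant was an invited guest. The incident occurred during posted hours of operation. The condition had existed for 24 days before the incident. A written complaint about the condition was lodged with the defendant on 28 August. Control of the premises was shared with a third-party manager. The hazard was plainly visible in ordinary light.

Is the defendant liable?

Yes — liable.

(a) public area — not met.
(b) commercial use — satisfied.
(1) = F OR T = true.
(i) not (exclusive control) — holds.
(ii) no assumed risk — satisfied.
(a): T AND T → true.
(b) not open/obvious — not satisfied.
(2) = T OR F = true.
(a) complaint lodged — satisfied.
(b) not (during posted hours) — not satisfied.
So (3) is satisfied (T OR F).
Overall = T AND T AND T = true.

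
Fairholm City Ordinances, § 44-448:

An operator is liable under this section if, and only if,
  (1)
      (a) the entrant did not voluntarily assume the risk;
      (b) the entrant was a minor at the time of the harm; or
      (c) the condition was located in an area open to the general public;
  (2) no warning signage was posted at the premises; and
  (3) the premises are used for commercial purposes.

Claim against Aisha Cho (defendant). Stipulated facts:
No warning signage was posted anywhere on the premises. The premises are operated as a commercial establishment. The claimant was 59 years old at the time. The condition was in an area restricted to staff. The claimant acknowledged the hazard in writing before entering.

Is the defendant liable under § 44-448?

No — not liable.

(a) no assumed risk — not met.
(b) entrant a minor — fails.
(c) public area — not satisfied.
(1): F OR F OR F → false.
(2) no signage posted — satisfied.
(3) commercial use — holds.
Overall: F AND T AND T → false.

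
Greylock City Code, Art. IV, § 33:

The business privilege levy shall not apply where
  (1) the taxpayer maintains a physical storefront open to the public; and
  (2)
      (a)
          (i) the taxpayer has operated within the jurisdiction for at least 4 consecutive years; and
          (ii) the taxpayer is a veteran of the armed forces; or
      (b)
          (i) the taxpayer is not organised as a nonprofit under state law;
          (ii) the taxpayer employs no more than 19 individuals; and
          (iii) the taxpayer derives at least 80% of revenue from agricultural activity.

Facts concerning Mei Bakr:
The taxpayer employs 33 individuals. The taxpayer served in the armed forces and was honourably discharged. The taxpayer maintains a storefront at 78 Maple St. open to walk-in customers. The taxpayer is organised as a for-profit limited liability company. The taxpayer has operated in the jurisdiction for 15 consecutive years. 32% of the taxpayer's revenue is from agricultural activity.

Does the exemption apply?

(1) has storefront — satisfied.
(i) ≥ 4 yrs in jurisdiction — met.
(ii) veteran — satisfied.
(a): T AND T → true.
(i) not (nonprofit) — met.
(ii) ≤ 19 employees — not met.
(iii) ≥80% agricultural — not satisfied.
So (b) is not satisfied (T AND F AND F).
(2) = T OR F = true.
So Overall is satisfied (T AND T).

Yes — exempt.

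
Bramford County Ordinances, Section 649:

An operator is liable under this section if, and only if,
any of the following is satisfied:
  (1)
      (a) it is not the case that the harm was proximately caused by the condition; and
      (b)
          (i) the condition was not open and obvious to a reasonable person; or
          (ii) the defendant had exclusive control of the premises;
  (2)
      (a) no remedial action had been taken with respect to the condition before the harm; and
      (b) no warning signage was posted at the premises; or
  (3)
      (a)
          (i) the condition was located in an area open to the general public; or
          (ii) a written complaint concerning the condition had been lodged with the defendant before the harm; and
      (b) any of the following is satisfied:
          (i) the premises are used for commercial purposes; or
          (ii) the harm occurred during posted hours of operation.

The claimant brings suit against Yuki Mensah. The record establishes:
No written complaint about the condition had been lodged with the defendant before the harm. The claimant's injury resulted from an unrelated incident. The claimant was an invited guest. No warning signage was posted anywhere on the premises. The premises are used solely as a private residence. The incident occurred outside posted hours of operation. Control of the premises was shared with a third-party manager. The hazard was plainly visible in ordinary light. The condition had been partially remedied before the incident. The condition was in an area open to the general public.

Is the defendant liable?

No — not liable.

(a) not (proximate cause) — met.
(i) not open/obvious — fails.
(ii) exclusive control — not met.
(b) = F OR F = false.
So (1) is not satisfied (T AND F).
(a) no remedial action — not met.
(b) no signage posted — satisfied.
(2) = F AND T = false.
(i) public area — holds.
(ii) complaint lodged — fails.
(a) = T OR F = true.
(i) commercial use — fails.
(ii) during posted hours — not satisfied.
(b): F OR F → false.
So (3) is not satisfied (T AND F).
Overall: F OR F OR F → false.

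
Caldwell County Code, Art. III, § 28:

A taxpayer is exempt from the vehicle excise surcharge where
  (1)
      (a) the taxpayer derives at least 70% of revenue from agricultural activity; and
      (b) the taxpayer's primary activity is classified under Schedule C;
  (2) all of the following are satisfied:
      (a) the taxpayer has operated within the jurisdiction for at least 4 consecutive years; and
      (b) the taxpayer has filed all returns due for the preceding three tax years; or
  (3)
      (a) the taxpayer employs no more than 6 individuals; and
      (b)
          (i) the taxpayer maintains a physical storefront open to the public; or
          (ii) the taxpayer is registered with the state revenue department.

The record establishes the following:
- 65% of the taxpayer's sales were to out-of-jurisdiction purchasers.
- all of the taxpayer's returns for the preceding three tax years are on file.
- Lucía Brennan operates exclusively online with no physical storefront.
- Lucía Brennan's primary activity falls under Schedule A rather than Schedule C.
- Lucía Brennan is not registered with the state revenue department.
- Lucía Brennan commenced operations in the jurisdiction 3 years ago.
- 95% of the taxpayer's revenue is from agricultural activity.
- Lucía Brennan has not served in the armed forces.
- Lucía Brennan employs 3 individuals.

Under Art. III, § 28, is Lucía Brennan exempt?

(a) ≥70% agricultural — satisfied.
(b) Schedule C activity — not satisfied.
(1) = T AND F = false.
(a) ≥ 4 yrs in jurisdiction — not satisfied.
(b) returns current — satisfied.
So (2) is not satisfied (F AND T).
(a) ≤ 6 employees — satisfied.
(i) has storefront — not met.
(ii) state-registered — not satisfied.
(b) = F OR F = false.
(3) = T AND F = false.
Overall: F OR F OR F → false.

No — not exempt.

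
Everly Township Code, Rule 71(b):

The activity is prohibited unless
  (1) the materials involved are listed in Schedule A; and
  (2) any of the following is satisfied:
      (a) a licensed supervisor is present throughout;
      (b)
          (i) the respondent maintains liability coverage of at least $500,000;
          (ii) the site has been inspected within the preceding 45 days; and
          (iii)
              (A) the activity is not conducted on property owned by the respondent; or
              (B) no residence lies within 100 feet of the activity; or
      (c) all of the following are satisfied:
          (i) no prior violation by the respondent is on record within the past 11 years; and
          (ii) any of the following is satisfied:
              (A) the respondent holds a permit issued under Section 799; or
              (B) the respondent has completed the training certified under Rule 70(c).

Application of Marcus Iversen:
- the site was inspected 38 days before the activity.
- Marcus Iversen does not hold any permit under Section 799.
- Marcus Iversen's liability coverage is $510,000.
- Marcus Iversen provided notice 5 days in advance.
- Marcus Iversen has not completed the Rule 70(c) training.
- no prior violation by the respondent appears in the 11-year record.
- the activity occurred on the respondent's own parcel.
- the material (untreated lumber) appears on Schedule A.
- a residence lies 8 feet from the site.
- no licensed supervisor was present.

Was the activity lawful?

(1) Schedule A material — holds.
(a) supervisor present — not satisfied.
(i) coverage ≥ $500,000 — met.
(ii) site inspected — satisfied.
(A) not (own property) — fails.
(B) no residence in 100 ft — not met.
So (iii) is not satisfied (F OR F).
(b): T AND T AND F → false.
(i) no prior violation — met.
(A) holds permit — fails.
(B) training certified — not satisfied.
So (ii) is not satisfied (F OR F).
So (c) is not satisfied (T AND F).
(2): F OR F OR F → false.
So Overall is not satisfied (T AND F).

No — unlawful.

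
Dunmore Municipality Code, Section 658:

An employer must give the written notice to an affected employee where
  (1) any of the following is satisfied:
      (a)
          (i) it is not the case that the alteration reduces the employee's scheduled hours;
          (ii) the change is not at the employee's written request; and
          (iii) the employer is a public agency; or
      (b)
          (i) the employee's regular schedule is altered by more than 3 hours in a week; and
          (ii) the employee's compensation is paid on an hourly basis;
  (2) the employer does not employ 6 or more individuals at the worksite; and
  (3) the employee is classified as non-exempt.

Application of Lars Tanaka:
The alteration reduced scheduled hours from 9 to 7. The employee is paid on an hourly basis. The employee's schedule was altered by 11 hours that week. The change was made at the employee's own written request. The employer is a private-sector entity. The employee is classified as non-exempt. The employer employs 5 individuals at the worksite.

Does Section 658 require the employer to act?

Yes — required.

(i) not (hours reduced) — not satisfied.
(ii) not employee-requested — not met.
(iii) public agency — fails.
(a): F AND F AND F → false.
(i) schedule shift > 3h — holds.
(ii) hourly-paid — holds.
(b) = T AND T = true.
(1): F OR T → true.
(2) not (≥ 6 at site) — satisfied.
(3) non-exempt — met.
Overall = T AND T AND T = true.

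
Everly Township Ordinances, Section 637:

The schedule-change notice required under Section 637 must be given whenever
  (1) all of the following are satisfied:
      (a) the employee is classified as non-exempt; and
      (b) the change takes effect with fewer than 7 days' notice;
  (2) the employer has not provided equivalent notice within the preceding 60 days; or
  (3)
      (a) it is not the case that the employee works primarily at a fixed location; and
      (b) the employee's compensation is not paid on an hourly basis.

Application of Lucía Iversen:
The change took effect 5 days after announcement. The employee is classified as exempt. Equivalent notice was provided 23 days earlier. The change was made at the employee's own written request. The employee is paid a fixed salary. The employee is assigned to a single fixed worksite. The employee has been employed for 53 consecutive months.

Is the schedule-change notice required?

(a) non-exempt — fails.
(b) < 7 days' notice — met.
(1) = F AND T = false.
(2) no recent notice — not satisfied.
(a) not (fixed location) — fails.
(b) not (hourly-paid) — met.
(3) = F AND T = false.
Overall = F OR F OR F = false.

No — not required.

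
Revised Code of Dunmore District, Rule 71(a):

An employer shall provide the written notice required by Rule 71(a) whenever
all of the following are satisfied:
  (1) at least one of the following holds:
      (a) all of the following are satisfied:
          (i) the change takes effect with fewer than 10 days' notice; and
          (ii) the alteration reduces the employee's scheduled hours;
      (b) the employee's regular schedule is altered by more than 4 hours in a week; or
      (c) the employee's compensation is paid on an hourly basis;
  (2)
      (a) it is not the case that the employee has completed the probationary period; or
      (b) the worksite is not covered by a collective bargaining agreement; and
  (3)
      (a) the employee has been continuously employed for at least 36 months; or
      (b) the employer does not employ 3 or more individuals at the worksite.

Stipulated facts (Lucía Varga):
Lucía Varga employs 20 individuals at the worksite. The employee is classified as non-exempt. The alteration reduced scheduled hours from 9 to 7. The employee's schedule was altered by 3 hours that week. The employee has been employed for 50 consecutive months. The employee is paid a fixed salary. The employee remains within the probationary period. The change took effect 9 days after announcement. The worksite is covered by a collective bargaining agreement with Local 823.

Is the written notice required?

Yes — required.

(i) < 10 days' notice — met.
(ii) hours reduced — satisfied.
(a) = T AND T = true.
(b) schedule shift > 4h — not met.
(c) hourly-paid — not met.
(1) = T OR F OR F = true.
(a) not (past probation) — met.
(b) no CBA — not satisfied.
So (2) is satisfied (T OR F).
(a) tenure ≥ 36 mo. — met.
(b) not (≥ 3 at site) — not met.
(3) = T OR F = true.
Overall = T AND T AND T = true.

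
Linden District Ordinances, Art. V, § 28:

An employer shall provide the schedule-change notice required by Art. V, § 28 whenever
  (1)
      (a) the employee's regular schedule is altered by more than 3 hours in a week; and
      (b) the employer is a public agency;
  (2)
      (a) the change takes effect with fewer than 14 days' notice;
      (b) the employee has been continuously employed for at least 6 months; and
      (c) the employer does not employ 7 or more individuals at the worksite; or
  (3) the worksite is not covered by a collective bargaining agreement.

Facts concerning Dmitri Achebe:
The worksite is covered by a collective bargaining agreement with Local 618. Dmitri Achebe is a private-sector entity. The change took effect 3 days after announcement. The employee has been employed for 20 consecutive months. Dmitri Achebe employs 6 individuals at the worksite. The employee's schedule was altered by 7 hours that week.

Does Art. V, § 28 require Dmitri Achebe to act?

(a) schedule shift > 3h — holds.
(b) public agency — not met.
(1) = T AND F = false.
(a) < 14 days' notice — satisfied.
(b) tenure ≥ 6 mo. — holds.
(c) not (≥ 7 at site) — satisfied.
(2): T AND T AND T → true.
(3) no CBA — fails.
Overall = F OR T OR F = true.

Yes — required.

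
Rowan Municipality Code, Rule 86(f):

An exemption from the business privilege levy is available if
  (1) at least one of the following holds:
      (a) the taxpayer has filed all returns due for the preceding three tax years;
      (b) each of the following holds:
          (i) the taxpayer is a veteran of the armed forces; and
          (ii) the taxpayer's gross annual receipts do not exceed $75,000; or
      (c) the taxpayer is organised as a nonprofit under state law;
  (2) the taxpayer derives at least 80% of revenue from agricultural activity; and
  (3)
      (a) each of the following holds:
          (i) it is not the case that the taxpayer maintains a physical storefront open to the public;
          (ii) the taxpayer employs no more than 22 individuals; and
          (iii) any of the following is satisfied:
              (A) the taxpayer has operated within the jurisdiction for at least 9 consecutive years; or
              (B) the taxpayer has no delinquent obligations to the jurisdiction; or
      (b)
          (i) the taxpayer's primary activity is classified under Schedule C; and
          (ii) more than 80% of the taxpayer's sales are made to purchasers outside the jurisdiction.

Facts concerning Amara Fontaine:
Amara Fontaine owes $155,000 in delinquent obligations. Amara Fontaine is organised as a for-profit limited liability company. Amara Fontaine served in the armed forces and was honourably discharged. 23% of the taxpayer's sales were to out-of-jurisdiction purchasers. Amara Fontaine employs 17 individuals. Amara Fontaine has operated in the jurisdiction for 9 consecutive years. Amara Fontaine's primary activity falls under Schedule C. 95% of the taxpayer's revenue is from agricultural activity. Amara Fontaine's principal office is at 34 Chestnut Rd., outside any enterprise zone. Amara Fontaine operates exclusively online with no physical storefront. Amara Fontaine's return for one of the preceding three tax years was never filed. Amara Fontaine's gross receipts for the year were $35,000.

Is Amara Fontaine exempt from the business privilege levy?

Yes — exempt.

(a) returns current — not met.
(i) veteran — satisfied.
(ii) receipts ≤ $75,000 — holds.
(b) = T AND T = true.
(c) nonprofit — not satisfied.
(1): F OR T OR F → true.
(2) ≥80% agricultural — satisfied.
(i) not (has storefront) — holds.
(ii) ≤ 22 employees — satisfied.
(A) ≥ 9 yrs in jurisdiction — satisfied.
(B) no delinquency — fails.
So (iii) is satisfied (T OR F).
(a): T AND T AND T → true.
(i) Schedule C activity — holds.
(ii) >80% out-of-jur. sales — fails.
(b) = T AND F = false.
(3): T OR F → true.
So Overall is satisfied (T AND T AND T).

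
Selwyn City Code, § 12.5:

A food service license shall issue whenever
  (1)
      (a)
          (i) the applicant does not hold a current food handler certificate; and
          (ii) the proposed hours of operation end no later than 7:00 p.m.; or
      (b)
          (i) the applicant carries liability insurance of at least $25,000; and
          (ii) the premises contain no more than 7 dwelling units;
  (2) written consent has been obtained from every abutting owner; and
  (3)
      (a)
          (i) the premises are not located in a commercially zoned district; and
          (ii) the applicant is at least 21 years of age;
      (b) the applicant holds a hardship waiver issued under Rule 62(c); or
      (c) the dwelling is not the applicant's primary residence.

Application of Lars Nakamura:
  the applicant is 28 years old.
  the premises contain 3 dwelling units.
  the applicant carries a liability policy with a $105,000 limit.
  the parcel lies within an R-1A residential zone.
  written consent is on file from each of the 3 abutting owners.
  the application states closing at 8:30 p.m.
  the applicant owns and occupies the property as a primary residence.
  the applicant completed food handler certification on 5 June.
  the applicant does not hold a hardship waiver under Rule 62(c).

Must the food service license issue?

(i) not (food handler cert.) — not met.
(ii) closes by 7 p.m. — fails.
(a) = F AND F = false.
(i) insurance ≥ $25,000 — satisfied.
(ii) ≤ 7 units — holds.
So (b) is satisfied (T AND T).
(1) = F OR T = true.
(2) all abutters consent — holds.
(i) not (commercially zoned) — met.
(ii) age ≥ 21 — satisfied.
So (a) is satisfied (T AND T).
(b) hardship waiver — not satisfied.
(c) not (primary residence) — fails.
So (3) is satisfied (T OR F OR F).
So Overall is satisfied (T AND T AND T).

Yes — granted.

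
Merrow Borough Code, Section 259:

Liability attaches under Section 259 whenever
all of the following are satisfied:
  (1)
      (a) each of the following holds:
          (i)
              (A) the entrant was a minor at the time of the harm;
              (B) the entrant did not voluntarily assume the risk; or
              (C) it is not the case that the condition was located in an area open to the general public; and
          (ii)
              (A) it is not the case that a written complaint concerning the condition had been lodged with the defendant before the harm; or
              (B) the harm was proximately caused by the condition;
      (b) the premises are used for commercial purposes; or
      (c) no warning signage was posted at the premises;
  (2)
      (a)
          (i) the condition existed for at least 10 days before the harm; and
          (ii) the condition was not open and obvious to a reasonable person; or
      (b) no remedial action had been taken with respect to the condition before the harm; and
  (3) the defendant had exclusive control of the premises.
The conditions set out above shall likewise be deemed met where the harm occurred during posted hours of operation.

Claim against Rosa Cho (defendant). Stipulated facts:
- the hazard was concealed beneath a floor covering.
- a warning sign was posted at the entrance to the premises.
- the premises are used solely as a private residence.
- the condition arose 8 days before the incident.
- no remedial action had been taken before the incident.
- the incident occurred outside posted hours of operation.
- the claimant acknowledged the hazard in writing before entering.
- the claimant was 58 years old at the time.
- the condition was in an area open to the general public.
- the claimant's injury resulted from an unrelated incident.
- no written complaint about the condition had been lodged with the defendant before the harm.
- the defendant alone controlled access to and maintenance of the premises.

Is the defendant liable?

No — not liable.

(A) entrant a minor — not met.
(B) no assumed risk — fails.
(C) not (public area) — not met.
(i): F OR F OR F → false.
(A) not (complaint lodged) — met.
(B) proximate cause — fails.
(ii) = T OR F = true.
(a): F AND T → false.
(b) commercial use — fails.
(c) no signage posted — fails.
So (1) is not satisfied (F OR F OR F).
(i) condition ≥10 days old — not met.
(ii) not open/obvious — met.
(a) = F AND T = false.
(b) no remedial action — satisfied.
So (2) is satisfied (F OR T).
(3) exclusive control — holds.
Overall: F AND T AND T → false.
Exception (during posted hours) — not satisfied.
Result: main false OR exception false → false.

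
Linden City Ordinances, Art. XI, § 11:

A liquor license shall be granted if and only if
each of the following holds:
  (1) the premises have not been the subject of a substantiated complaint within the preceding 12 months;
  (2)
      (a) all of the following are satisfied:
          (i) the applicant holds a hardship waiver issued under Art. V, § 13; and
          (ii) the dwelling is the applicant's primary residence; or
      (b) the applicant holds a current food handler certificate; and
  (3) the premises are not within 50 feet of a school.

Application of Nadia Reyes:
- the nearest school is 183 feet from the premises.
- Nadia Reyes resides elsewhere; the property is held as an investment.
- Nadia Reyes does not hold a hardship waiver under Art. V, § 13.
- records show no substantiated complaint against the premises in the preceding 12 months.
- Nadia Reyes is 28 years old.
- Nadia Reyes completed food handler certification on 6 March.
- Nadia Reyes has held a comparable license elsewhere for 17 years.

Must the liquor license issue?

Yes — granted.

(1) no complaint in 12 mo. — satisfied.
(i) hardship waiver — not satisfied.
(ii) primary residence — not satisfied.
So (a) is not satisfied (F AND F).
(b) food handler cert. — satisfied.
(2): F OR T → true.
(3) ≥50 ft from school — satisfied.
Overall = T AND T AND T = true.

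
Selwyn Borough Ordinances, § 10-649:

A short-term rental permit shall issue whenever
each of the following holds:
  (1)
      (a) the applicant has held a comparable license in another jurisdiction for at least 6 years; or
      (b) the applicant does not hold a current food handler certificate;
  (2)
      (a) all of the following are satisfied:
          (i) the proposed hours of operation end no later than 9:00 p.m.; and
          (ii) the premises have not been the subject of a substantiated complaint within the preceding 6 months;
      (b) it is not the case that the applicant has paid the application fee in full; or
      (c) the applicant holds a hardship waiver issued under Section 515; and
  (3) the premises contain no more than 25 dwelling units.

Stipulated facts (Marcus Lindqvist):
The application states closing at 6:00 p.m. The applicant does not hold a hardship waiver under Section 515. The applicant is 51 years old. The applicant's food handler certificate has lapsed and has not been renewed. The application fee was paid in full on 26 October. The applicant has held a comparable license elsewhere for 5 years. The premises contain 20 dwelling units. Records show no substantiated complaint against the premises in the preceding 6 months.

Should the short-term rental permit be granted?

(a) prior license ≥ 6 yr — fails.
(b) not (food handler cert.) — met.
(1) = F OR T = true.
(i) closes by 9 p.m. — holds.
(ii) no complaint in 6 mo. — satisfied.
So (a) is satisfied (T AND T).
(b) not (fee paid) — not satisfied.
(c) hardship waiver — not satisfied.
(2) = T OR F OR F = true.
(3) ≤ 25 units — met.
Overall: T AND T AND T → true.

Yes — granted.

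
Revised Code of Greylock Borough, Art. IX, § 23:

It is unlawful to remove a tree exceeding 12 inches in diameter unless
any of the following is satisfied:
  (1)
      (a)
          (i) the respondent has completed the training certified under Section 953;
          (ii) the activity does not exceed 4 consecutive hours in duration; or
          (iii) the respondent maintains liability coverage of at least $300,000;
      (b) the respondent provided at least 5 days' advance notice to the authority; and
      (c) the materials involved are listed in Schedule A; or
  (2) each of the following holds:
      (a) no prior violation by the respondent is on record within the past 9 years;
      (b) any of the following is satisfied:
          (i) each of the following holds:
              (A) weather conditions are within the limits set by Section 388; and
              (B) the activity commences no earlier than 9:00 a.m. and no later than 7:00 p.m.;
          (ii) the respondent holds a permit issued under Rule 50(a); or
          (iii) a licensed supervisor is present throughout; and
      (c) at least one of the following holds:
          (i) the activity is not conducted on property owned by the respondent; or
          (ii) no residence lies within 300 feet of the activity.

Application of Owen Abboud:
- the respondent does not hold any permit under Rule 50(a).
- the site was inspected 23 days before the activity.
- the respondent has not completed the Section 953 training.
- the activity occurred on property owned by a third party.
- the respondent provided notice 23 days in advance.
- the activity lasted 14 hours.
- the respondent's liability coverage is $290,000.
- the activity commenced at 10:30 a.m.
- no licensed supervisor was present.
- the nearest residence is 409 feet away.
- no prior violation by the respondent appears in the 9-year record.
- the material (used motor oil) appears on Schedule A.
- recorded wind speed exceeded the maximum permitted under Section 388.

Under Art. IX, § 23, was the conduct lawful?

(i) training certified — fails.
(ii) ≤ 4 hrs duration — not satisfied.
(iii) coverage ≥ $300,000 — not satisfied.
(a) = F OR F OR F = false.
(b) ≥5 days' notice — holds.
(c) Schedule A material — met.
(1) = F AND T AND T = false.
(a) no prior violation — holds.
(A) weather ok — not satisfied.
(B) start within hours — satisfied.
(i) = F AND T = false.
(ii) holds permit — not met.
(iii) supervisor present — fails.
(b) = F OR F OR F = false.
(i) not (own property) — met.
(ii) no residence in 300 ft — holds.
(c): T OR T → true.
(2) = T AND F AND T = false.
So Overall is not satisfied (F OR F).

No — unlawful.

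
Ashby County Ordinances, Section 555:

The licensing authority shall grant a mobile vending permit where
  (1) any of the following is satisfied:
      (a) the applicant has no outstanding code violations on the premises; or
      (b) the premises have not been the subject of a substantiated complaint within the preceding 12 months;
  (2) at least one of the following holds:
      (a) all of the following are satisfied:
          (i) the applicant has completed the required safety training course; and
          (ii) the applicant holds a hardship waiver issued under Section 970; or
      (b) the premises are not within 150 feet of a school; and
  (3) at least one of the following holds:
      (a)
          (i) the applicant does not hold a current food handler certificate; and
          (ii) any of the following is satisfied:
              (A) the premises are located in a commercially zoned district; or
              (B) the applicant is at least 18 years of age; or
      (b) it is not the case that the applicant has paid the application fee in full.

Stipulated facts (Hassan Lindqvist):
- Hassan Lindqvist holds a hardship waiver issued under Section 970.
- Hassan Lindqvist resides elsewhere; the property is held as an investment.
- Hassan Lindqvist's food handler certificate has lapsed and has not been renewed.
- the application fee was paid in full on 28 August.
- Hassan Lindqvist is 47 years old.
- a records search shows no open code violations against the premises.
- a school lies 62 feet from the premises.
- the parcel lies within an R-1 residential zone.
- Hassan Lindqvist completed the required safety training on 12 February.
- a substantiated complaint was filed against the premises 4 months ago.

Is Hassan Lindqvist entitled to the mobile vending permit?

(a) no code violations — met.
(b) no complaint in 12 mo. — not satisfied.
(1): T OR F → true.
(i) safety training — met.
(ii) hardship waiver — holds.
(a) = T AND T = true.
(b) ≥150 ft from school — not satisfied.
(2): T OR F → true.
(i) not (food handler cert.) — satisfied.
(A) commercially zoned — fails.
(B) age ≥ 18 — satisfied.
So (ii) is satisfied (F OR T).
So (a) is satisfied (T AND T).
(b) not (fee paid) — not satisfied.
(3) = T OR F = true.
Overall = T AND T AND T = true.

Yes — granted.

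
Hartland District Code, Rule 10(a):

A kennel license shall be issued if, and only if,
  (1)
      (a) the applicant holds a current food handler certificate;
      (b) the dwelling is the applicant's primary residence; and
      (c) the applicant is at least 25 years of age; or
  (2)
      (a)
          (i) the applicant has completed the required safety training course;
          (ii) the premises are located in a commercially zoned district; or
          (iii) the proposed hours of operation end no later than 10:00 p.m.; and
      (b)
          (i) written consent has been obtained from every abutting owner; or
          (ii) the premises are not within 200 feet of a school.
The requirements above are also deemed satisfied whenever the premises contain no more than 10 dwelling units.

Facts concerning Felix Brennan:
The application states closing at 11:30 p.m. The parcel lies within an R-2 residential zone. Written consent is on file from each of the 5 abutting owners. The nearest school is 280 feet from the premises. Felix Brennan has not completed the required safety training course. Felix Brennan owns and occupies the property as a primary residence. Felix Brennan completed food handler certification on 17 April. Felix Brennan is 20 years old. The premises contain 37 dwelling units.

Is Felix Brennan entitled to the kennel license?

(a) food handler cert. — met.
(b) primary residence — met.
(c) age ≥ 25 — fails.
(1) = T AND T AND F = false.
(i) safety training — fails.
(ii) commercially zoned — fails.
(iii) closes by 10 p.m. — not met.
(a): F OR F OR F → false.
(i) all abutters consent — satisfied.
(ii) ≥200 ft from school — satisfied.
(b) = T OR T = true.
(2) = F AND T = false.
Overall: F OR F → false.
Exception (≤ 10 units) — not satisfied.
Result: main false OR exception false → false.

No — denied.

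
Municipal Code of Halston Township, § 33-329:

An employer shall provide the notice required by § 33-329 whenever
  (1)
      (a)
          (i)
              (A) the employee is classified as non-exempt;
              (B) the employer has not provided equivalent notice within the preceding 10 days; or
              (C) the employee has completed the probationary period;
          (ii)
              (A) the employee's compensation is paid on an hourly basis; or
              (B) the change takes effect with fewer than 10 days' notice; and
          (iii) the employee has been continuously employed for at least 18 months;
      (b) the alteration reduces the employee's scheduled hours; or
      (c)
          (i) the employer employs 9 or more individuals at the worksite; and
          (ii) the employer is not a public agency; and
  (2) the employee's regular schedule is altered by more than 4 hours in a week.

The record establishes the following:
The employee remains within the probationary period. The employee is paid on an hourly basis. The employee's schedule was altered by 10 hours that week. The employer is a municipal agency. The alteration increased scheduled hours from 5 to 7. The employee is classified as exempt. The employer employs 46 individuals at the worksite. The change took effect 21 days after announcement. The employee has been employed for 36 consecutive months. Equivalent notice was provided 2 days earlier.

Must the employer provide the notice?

No — not required.

(A) non-exempt — fails.
(B) no recent notice — fails.
(C) past probation — not satisfied.
(i) = F OR F OR F = false.
(A) hourly-paid — holds.
(B) < 10 days' notice — not met.
(ii): T OR F → true.
(iii) tenure ≥ 18 mo. — satisfied.
(a) = F AND T AND T = false.
(b) hours reduced — not met.
(i) ≥ 9 at site — satisfied.
(ii) not (public agency) — fails.
(c): T AND F → false.
(1): F OR F OR F → false.
(2) schedule shift > 4h — satisfied.
So Overall is not satisfied (F AND T).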